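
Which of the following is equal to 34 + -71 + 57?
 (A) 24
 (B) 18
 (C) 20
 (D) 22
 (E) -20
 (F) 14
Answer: C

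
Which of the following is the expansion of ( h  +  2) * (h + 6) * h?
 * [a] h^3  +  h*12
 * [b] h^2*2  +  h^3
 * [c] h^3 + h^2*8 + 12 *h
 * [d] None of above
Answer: c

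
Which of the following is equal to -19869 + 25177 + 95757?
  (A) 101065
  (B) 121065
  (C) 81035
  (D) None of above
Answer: A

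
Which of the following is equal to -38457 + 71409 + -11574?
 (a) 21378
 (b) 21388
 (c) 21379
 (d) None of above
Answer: a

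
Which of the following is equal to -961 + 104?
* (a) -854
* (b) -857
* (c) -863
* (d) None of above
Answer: b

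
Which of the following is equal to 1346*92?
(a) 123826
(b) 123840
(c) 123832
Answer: c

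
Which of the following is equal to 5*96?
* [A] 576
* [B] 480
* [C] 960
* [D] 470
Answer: B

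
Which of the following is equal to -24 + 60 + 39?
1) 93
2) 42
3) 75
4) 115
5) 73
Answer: 3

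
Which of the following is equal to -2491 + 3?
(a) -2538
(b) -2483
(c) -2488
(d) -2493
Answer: c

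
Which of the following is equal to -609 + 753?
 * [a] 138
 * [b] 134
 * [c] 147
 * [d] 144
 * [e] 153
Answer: d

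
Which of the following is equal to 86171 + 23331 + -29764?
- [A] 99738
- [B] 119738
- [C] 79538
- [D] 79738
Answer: D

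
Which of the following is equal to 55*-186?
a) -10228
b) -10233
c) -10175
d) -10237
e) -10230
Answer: e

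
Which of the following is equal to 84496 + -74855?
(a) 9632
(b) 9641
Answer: b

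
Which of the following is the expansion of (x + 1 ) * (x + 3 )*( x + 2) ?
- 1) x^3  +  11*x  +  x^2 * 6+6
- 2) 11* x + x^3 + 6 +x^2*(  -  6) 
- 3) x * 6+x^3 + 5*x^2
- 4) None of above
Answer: 1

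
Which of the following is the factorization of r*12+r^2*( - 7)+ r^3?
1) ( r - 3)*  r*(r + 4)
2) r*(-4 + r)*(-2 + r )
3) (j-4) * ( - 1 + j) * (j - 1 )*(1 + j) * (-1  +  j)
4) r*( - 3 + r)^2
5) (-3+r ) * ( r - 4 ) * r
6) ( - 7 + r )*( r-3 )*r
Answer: 5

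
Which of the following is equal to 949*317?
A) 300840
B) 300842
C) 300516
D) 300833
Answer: D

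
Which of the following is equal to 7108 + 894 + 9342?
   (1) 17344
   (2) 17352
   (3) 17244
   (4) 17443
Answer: 1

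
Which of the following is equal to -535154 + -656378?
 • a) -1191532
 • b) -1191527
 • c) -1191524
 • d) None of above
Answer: a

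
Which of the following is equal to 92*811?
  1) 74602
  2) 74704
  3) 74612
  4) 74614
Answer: 3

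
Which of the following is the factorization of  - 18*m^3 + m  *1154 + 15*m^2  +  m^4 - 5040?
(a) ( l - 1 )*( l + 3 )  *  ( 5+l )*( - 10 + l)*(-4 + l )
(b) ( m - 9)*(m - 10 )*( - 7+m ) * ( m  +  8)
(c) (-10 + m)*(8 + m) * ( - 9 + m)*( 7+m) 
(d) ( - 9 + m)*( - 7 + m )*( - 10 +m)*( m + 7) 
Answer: b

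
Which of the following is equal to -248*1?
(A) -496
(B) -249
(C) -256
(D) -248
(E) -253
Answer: D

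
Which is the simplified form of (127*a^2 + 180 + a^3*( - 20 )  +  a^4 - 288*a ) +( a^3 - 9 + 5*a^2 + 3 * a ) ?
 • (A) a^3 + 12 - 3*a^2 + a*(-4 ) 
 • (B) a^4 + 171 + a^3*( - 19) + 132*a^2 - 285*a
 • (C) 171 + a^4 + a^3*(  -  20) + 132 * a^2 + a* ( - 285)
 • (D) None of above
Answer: B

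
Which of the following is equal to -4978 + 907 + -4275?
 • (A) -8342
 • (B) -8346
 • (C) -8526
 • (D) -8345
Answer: B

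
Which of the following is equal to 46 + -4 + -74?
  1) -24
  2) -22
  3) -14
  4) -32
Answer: 4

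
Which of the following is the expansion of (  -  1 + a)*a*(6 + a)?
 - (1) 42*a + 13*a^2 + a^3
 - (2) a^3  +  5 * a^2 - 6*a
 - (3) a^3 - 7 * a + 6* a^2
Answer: 2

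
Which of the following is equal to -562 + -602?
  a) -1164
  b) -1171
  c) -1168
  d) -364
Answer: a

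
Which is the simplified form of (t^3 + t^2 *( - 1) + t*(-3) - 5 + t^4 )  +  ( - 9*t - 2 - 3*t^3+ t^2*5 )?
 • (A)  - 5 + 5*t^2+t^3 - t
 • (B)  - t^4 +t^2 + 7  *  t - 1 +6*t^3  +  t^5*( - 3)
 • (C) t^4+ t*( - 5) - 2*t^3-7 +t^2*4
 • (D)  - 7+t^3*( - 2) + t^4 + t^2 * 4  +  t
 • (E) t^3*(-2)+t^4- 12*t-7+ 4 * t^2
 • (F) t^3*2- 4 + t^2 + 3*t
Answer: E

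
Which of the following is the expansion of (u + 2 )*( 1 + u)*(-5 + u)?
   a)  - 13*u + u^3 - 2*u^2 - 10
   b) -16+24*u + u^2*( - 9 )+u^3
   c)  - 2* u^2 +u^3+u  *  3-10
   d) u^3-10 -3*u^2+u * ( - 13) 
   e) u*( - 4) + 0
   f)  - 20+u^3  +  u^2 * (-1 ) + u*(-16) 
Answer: a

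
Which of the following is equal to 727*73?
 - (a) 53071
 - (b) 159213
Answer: a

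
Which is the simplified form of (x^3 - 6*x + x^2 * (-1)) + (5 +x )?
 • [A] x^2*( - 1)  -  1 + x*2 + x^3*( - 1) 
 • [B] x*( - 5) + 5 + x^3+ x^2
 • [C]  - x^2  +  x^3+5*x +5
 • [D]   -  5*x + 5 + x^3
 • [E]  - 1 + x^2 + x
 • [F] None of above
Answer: F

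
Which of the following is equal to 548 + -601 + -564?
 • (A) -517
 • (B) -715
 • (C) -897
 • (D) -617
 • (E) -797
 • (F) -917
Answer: D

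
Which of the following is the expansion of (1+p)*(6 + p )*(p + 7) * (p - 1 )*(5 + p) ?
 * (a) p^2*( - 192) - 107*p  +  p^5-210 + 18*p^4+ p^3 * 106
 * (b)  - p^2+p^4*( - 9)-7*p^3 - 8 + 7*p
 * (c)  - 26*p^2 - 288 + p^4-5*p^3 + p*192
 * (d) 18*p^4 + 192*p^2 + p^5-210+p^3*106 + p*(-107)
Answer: d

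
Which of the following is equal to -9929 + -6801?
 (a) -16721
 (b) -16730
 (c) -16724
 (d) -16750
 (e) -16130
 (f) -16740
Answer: b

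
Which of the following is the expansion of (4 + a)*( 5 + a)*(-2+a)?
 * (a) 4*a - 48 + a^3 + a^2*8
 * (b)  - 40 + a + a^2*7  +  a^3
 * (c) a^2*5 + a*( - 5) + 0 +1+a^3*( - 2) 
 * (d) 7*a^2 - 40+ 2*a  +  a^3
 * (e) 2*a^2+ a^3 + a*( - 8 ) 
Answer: d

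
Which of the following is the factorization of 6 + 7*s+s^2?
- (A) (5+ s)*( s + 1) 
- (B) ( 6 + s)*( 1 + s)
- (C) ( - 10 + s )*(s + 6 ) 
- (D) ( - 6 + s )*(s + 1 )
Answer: B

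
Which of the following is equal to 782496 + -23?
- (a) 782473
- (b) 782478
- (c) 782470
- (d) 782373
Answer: a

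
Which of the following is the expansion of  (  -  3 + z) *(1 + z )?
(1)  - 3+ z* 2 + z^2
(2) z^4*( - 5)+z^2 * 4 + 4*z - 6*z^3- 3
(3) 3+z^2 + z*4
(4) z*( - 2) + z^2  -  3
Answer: 4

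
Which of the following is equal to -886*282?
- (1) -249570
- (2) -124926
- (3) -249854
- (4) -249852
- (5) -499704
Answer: 4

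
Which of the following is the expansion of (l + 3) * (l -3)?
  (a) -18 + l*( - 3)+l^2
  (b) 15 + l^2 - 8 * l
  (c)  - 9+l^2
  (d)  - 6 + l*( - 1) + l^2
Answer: c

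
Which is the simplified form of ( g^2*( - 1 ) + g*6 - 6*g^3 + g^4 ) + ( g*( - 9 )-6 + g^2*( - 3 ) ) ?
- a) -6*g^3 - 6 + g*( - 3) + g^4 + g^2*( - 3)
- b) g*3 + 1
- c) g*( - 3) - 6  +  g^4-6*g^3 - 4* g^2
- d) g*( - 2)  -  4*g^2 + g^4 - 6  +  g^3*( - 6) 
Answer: c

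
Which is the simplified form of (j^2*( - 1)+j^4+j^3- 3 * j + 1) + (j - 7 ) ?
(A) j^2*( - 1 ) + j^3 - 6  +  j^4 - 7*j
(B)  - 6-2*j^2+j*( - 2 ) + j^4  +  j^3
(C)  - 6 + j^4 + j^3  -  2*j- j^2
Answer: C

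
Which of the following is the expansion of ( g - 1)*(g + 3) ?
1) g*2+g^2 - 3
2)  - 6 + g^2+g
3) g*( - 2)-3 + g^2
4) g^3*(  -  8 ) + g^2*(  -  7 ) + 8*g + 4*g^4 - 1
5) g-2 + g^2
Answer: 1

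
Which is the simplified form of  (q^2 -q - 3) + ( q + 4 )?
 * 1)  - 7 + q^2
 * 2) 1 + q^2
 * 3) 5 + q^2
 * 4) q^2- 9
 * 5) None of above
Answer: 2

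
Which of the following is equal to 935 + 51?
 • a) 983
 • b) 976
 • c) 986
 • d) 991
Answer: c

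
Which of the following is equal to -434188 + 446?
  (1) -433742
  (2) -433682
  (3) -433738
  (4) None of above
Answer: 1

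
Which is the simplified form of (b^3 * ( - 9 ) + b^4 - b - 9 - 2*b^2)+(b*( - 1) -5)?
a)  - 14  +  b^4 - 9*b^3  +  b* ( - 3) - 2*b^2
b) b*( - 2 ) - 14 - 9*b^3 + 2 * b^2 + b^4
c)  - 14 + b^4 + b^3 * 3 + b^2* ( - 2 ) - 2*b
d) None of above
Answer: d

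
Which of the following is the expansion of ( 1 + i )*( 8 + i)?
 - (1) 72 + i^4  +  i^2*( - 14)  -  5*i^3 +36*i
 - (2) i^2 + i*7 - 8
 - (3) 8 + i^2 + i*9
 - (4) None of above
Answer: 3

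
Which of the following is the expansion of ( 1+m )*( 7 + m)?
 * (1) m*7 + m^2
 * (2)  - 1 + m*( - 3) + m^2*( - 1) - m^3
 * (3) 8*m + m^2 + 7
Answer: 3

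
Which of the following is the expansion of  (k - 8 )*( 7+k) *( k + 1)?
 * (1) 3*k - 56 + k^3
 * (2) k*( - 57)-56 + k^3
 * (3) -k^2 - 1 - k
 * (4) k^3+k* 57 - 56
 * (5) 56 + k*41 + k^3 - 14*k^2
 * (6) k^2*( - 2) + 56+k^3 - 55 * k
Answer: 2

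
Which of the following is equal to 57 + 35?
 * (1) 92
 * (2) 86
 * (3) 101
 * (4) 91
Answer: 1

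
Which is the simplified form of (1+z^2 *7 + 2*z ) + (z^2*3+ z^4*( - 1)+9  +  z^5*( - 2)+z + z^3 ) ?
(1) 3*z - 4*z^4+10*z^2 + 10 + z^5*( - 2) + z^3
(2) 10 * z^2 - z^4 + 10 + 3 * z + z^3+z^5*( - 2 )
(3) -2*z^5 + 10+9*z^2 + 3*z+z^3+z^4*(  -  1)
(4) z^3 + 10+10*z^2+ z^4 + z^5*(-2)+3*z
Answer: 2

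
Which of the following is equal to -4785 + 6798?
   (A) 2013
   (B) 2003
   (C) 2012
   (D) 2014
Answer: A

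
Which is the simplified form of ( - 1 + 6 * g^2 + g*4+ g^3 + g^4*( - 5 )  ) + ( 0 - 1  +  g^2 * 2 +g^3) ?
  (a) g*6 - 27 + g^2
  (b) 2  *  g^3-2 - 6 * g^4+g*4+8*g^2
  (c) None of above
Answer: c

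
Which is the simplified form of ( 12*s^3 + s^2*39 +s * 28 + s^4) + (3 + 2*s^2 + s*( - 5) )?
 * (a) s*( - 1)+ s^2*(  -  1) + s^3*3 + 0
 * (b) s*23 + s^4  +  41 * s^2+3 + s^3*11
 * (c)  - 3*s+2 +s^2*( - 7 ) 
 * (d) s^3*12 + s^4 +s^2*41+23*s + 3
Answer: d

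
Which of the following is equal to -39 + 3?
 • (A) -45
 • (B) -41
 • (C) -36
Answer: C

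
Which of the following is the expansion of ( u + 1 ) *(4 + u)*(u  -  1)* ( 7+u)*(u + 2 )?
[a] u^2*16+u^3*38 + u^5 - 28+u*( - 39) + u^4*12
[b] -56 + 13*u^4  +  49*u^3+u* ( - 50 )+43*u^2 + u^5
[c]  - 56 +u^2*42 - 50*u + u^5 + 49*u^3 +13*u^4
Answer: b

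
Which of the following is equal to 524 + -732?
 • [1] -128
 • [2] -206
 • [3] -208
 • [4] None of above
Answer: 3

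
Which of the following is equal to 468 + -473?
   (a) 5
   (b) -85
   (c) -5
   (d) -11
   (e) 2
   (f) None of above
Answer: c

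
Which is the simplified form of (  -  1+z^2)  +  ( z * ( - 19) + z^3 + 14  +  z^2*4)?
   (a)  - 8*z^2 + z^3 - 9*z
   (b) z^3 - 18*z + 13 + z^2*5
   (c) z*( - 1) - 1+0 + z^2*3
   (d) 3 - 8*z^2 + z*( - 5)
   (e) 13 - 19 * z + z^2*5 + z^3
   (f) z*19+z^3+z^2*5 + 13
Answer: e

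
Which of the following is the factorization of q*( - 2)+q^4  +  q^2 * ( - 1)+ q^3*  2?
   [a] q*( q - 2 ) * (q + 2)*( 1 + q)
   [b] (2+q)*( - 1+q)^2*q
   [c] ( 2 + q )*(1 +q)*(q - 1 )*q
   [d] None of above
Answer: c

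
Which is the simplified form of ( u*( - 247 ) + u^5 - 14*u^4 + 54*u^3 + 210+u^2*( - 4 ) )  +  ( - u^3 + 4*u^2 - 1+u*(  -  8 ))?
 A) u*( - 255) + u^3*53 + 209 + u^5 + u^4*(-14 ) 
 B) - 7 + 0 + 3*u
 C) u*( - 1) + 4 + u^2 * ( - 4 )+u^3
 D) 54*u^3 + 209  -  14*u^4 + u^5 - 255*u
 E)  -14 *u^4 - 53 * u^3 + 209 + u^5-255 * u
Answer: A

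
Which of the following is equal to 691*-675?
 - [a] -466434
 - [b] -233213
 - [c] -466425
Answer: c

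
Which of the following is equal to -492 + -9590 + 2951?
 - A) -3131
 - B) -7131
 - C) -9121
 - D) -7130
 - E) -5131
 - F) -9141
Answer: B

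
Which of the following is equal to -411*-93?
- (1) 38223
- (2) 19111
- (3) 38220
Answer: 1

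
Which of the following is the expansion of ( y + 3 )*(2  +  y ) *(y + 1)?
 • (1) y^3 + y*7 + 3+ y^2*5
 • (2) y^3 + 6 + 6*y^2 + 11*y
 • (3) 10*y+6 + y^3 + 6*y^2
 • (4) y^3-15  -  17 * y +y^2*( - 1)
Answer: 2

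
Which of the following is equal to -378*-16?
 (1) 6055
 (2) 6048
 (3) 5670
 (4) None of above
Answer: 2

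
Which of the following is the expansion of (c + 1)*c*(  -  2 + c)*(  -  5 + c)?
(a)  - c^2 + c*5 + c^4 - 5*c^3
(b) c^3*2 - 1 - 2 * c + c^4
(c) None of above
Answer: c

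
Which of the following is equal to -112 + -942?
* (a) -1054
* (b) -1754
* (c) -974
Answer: a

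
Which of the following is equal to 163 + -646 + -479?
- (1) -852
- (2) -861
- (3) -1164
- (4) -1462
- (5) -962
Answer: 5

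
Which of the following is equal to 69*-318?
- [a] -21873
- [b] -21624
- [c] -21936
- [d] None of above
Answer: d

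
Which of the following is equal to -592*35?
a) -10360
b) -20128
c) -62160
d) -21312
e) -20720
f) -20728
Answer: e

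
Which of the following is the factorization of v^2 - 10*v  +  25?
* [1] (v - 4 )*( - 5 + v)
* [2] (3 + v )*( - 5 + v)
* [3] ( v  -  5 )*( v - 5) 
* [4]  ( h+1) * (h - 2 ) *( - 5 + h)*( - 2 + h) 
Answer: 3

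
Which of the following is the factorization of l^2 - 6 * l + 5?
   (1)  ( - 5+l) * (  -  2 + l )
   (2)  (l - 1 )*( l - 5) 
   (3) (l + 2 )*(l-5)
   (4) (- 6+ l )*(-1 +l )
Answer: 2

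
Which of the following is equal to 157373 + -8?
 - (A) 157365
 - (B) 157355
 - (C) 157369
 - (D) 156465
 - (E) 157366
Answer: A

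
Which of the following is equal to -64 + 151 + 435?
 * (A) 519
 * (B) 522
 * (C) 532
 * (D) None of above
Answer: B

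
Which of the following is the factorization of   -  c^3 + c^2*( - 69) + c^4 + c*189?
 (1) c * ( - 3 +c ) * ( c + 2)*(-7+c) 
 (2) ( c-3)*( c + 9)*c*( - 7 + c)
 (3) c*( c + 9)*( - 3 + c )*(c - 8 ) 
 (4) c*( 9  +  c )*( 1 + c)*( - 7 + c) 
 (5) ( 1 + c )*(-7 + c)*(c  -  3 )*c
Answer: 2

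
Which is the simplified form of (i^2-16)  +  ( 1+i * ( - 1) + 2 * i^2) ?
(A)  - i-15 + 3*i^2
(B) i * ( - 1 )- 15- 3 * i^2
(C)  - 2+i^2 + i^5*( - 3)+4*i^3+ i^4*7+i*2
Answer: A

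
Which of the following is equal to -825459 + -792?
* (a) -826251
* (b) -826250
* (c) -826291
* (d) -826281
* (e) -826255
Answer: a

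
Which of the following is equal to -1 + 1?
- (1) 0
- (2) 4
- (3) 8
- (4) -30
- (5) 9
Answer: 1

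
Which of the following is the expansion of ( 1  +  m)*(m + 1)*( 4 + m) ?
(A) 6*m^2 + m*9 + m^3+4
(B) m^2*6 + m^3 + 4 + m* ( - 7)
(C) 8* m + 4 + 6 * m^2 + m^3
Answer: A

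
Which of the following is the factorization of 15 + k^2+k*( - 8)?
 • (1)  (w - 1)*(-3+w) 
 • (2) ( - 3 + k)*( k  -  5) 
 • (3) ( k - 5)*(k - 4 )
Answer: 2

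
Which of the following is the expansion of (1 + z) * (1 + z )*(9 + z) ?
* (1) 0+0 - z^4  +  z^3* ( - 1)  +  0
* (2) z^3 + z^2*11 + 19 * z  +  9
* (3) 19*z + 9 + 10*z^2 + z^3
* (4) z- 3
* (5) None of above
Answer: 2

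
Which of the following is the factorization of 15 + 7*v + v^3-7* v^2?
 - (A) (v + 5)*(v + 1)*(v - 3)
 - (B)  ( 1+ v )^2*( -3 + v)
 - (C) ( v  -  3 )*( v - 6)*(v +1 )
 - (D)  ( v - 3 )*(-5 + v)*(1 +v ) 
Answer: D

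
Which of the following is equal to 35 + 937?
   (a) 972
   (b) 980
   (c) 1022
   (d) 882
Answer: a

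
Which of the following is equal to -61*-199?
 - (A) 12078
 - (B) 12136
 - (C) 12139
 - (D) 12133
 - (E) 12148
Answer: C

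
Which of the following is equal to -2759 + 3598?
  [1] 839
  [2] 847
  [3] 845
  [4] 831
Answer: 1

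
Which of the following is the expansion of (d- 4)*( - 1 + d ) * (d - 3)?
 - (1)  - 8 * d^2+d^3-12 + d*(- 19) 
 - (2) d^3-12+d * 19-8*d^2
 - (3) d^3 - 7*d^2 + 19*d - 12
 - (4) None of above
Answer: 2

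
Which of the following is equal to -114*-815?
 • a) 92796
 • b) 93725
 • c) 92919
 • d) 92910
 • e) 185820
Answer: d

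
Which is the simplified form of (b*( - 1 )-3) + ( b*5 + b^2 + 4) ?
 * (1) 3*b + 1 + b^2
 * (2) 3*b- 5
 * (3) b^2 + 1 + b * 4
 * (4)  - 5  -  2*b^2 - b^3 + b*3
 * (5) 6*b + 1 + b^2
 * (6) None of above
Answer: 3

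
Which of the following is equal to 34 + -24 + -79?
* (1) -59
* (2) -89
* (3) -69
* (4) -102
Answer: 3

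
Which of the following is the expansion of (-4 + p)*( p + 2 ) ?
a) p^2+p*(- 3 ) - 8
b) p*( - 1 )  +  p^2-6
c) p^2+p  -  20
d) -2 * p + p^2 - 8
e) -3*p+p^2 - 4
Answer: d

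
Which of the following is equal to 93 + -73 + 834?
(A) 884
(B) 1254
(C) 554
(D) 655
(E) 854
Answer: E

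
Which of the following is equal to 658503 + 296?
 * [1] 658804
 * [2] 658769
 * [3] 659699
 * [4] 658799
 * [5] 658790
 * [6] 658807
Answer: 4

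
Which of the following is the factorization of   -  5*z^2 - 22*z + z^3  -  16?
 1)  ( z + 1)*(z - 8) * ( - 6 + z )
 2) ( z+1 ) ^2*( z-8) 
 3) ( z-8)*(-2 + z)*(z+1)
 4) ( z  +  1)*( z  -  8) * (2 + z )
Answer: 4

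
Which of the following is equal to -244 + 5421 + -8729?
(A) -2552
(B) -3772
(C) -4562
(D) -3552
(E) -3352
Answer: D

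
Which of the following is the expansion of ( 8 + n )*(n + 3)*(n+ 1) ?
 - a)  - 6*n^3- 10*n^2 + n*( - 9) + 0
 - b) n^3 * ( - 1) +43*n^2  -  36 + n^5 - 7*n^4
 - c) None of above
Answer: c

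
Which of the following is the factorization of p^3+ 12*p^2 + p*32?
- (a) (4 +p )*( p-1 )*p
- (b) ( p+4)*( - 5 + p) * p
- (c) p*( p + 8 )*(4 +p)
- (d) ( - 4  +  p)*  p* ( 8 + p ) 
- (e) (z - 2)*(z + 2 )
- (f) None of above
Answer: c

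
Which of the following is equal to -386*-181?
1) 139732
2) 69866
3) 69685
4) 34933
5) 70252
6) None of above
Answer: 2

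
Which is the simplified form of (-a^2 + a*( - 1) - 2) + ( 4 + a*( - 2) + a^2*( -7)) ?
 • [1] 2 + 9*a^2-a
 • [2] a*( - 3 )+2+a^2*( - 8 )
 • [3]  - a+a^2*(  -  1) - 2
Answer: 2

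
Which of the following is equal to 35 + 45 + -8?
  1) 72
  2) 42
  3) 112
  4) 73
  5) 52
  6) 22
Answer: 1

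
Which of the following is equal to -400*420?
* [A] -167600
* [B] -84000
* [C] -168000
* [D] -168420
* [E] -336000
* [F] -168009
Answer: C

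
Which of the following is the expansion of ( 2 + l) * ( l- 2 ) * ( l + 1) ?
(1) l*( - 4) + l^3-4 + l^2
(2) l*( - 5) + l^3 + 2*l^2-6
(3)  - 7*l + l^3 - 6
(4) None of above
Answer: 1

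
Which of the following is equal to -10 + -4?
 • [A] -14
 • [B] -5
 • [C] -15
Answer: A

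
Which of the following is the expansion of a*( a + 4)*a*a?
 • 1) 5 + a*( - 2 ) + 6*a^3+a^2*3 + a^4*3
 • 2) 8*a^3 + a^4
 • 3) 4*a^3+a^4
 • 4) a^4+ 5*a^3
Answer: 3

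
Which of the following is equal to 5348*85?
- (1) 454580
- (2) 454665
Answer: 1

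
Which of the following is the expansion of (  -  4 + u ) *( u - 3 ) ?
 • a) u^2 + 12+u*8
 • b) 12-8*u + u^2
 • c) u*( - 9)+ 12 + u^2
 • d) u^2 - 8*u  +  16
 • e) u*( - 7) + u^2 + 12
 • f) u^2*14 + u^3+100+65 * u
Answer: e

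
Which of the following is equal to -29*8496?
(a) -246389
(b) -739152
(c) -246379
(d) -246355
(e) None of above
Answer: e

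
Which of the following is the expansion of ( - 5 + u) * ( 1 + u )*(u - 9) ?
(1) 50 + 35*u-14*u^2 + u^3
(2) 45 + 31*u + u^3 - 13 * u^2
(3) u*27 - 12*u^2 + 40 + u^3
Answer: 2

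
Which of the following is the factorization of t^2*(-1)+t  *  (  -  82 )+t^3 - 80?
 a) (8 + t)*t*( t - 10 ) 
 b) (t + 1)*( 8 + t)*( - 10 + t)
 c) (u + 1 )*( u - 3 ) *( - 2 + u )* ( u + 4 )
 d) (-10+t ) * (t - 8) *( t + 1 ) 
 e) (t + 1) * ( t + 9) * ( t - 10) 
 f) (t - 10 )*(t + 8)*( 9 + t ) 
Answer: b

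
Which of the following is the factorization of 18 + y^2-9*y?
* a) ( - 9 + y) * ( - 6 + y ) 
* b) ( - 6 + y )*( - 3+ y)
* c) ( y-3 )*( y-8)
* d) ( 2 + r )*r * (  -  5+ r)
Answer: b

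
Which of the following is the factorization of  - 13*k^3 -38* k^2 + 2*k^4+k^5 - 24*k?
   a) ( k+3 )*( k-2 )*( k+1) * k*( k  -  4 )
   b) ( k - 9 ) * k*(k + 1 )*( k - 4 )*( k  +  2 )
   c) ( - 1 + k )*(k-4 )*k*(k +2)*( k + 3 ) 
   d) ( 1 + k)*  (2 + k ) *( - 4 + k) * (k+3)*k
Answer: d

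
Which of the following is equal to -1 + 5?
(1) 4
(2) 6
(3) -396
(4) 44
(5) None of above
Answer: 1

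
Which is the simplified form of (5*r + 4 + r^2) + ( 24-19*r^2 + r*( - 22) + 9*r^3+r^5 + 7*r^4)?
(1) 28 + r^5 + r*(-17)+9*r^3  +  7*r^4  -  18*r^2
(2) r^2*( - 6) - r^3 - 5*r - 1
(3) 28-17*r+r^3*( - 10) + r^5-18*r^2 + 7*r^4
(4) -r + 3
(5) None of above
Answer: 1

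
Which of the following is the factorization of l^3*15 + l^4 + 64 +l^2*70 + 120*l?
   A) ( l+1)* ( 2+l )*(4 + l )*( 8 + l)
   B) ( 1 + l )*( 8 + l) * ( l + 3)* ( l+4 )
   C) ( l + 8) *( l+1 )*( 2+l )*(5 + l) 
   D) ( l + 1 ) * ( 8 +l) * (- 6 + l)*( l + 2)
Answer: A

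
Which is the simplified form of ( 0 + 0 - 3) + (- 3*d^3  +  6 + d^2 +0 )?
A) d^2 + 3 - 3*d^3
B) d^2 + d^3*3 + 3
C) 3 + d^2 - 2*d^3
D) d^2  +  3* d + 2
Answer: A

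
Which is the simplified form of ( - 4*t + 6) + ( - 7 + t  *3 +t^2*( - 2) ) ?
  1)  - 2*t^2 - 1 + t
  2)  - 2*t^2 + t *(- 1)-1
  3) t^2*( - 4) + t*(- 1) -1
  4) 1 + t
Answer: 2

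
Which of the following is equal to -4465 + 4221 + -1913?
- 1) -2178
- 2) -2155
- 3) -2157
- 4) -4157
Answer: 3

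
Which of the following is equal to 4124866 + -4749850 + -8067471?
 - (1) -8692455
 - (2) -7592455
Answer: 1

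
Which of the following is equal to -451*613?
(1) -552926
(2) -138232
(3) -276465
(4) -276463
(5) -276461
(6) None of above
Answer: 4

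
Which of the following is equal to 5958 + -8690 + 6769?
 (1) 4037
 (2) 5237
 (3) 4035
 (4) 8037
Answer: 1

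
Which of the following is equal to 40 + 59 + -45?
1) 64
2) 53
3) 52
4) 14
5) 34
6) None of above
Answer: 6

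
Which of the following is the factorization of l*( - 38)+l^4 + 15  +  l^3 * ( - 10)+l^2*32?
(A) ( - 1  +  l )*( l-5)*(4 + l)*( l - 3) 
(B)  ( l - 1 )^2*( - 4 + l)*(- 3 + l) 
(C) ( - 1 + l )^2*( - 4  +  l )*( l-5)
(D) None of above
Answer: D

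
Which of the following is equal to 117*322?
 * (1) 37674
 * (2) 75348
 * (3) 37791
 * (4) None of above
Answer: 1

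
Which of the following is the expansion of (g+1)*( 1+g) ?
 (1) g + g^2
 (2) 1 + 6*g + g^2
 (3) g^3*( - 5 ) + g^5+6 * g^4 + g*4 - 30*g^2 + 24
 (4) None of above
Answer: 4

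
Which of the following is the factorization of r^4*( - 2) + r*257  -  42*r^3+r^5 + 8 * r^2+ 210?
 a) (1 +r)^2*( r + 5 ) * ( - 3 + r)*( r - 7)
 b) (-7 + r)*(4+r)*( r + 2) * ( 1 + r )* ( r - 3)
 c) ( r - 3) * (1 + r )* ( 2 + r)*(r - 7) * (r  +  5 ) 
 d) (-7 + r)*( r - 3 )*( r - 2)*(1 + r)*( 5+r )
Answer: c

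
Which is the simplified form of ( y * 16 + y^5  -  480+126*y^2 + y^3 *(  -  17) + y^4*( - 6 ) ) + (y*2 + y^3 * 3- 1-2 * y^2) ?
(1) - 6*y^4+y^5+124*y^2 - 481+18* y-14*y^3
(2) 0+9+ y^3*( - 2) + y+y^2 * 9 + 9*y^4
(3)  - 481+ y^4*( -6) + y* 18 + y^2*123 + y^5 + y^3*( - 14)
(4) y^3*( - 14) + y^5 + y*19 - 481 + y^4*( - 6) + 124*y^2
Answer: 1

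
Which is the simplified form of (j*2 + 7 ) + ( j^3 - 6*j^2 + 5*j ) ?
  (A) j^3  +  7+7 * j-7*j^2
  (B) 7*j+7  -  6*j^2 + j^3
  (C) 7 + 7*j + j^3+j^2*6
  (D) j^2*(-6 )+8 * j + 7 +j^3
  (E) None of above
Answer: B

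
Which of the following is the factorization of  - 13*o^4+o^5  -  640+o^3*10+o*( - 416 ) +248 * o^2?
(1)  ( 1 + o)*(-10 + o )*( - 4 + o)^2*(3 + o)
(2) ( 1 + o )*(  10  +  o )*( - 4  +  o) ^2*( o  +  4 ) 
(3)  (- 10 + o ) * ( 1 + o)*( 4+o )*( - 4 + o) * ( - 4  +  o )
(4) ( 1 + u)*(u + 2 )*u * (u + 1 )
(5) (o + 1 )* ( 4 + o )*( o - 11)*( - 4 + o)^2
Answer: 3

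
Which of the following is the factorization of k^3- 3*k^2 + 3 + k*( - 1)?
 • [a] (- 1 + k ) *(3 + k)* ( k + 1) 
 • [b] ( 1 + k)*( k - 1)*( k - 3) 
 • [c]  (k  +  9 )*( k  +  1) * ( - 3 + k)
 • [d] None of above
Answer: b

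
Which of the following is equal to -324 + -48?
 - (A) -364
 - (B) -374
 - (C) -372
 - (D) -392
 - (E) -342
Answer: C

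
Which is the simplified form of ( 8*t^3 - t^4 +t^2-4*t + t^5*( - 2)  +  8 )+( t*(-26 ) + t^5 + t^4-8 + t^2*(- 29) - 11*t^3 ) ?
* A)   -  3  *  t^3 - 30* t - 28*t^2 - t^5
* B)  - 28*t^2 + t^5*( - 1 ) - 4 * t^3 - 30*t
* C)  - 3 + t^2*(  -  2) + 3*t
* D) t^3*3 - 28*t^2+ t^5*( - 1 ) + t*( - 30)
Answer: A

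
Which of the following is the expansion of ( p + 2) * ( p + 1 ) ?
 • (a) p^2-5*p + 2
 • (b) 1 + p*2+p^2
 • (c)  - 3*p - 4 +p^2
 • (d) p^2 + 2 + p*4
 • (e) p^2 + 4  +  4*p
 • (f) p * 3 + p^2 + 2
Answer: f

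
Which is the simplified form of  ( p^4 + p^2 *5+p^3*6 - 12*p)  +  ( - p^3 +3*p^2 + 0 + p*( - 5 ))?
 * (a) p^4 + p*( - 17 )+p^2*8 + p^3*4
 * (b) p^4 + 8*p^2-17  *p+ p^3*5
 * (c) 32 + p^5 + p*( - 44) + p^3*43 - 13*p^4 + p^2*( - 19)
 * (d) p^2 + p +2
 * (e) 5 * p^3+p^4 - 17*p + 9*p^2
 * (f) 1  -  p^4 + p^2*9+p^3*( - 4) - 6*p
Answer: b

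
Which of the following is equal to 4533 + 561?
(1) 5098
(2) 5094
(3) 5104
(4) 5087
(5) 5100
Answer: 2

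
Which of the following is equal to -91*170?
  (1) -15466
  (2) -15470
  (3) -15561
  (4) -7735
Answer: 2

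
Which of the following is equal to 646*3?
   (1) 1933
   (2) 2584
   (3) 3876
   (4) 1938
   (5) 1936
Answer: 4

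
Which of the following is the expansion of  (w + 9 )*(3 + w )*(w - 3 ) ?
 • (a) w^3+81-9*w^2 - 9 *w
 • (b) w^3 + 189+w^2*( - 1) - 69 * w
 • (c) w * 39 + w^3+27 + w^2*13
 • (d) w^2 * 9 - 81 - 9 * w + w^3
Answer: d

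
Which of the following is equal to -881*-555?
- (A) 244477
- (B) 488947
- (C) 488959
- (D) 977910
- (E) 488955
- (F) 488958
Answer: E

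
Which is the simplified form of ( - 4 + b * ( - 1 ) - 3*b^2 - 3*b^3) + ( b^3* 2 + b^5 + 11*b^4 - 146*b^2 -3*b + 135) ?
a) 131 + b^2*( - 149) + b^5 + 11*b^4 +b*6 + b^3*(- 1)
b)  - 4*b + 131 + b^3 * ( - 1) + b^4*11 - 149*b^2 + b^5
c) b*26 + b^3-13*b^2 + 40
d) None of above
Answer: b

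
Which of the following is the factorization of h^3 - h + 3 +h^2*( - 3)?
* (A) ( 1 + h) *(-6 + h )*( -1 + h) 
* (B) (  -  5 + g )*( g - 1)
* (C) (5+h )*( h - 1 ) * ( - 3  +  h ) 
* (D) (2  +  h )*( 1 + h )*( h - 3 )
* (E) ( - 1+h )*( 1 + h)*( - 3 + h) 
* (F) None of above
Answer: E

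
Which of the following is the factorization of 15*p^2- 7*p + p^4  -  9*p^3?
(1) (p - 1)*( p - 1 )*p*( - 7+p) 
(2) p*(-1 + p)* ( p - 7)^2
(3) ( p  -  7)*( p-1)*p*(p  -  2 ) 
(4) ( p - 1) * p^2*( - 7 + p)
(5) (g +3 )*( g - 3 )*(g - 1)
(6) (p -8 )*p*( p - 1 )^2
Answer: 1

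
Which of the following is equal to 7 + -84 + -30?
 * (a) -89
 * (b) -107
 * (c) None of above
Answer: b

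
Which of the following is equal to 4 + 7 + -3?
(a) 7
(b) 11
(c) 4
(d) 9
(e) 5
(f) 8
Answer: f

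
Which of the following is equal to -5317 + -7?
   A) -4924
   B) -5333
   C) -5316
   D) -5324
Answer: D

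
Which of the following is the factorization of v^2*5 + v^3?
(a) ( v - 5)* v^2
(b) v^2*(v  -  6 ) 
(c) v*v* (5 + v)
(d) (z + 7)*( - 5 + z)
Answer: c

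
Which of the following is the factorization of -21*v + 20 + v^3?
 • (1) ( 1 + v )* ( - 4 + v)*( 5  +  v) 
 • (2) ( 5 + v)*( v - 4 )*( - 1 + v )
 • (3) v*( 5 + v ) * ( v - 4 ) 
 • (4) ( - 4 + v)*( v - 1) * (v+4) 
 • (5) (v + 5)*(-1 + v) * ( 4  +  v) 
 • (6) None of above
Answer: 2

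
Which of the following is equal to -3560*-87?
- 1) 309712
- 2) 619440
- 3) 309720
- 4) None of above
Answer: 3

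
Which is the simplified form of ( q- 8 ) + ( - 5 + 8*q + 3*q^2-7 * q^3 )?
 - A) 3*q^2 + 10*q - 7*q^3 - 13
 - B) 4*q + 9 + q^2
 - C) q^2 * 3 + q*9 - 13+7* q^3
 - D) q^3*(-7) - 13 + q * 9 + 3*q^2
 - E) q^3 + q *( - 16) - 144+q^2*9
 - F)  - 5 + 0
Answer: D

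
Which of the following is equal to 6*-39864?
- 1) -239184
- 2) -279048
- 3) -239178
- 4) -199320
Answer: 1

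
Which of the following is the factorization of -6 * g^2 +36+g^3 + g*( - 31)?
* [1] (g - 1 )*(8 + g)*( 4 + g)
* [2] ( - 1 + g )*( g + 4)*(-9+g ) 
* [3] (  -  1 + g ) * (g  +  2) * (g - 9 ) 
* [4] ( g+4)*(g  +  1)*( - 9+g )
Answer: 2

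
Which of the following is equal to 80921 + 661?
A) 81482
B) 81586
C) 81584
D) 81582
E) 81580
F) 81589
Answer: D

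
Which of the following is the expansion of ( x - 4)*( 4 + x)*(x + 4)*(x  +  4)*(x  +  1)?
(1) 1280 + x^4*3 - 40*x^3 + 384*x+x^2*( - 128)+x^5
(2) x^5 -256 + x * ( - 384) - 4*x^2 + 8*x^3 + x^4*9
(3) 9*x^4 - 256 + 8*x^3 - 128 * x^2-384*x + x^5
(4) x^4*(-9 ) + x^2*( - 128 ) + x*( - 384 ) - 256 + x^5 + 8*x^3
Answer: 3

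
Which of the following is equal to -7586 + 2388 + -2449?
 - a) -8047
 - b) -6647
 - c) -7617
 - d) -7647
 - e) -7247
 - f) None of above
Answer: d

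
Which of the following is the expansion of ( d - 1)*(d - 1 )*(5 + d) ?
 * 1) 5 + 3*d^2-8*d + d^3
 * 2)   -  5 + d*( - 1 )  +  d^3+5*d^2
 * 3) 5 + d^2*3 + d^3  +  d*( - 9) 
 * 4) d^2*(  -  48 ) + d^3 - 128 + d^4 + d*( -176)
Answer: 3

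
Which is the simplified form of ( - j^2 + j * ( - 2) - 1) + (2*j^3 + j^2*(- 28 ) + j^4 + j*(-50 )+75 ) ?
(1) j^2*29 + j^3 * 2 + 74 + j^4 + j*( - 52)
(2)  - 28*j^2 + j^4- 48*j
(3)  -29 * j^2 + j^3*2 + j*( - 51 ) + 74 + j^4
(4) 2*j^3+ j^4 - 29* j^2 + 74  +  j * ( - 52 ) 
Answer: 4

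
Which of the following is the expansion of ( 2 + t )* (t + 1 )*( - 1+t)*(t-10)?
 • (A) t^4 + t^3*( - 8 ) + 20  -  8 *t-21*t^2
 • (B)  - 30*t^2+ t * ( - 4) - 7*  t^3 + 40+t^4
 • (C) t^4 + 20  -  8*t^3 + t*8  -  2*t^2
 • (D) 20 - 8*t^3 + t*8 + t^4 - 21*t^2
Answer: D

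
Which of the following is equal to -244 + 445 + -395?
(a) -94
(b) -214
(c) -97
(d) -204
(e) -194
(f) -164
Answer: e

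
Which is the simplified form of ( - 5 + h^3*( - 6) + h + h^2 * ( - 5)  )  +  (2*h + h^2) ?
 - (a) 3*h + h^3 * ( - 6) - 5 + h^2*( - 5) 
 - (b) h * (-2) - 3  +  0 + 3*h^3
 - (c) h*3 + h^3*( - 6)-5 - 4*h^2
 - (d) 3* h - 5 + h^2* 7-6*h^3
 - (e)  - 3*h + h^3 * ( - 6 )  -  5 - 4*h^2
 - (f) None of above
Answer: c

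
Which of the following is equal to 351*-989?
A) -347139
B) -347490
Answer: A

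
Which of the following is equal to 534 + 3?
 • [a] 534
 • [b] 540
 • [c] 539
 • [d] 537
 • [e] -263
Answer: d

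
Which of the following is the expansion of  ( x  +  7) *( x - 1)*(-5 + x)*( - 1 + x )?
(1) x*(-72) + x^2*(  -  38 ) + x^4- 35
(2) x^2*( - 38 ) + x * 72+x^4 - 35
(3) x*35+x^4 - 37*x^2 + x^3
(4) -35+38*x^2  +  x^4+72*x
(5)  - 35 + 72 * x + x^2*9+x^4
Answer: 2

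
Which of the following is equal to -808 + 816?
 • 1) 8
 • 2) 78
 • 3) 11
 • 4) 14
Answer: 1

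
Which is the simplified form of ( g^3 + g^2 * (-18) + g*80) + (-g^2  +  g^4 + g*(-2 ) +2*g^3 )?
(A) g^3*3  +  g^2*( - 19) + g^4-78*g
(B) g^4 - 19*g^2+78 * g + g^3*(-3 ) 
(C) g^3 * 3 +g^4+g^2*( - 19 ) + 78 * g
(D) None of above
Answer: C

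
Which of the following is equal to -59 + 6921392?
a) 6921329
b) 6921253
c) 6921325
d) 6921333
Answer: d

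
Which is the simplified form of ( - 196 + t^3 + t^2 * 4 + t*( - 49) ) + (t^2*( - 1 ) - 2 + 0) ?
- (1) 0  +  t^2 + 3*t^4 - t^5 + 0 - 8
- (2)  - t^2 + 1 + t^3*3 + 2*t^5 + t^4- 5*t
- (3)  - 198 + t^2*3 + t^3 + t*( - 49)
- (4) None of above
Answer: 3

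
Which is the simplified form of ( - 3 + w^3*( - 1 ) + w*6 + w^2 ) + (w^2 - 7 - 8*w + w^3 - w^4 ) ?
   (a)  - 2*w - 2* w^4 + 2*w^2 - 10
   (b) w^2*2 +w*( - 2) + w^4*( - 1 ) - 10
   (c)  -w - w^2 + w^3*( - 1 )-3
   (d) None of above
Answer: b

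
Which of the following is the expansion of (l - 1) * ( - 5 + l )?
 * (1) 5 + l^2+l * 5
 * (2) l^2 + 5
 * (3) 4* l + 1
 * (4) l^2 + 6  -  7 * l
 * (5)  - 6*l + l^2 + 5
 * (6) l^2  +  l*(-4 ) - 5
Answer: 5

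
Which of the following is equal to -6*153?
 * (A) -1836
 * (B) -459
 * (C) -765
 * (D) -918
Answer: D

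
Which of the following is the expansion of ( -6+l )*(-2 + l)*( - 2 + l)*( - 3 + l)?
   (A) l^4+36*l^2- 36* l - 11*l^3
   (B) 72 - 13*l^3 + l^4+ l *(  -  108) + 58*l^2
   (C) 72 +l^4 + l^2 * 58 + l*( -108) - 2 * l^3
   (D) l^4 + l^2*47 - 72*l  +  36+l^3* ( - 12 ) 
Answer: B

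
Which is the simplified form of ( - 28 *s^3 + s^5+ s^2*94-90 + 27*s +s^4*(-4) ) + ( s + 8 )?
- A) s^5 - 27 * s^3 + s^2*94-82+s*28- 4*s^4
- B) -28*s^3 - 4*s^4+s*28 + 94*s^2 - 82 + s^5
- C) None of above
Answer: B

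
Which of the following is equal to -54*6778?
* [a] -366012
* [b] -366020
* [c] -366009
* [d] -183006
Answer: a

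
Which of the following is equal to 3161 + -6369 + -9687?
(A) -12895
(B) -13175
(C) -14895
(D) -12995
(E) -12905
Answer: A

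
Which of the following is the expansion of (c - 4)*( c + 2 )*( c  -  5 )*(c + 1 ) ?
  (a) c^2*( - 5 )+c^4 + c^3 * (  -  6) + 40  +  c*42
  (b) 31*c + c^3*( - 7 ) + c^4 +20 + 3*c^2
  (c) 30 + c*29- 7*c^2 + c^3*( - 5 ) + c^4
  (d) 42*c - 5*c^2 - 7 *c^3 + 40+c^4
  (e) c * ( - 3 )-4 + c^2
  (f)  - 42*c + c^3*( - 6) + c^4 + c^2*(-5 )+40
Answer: a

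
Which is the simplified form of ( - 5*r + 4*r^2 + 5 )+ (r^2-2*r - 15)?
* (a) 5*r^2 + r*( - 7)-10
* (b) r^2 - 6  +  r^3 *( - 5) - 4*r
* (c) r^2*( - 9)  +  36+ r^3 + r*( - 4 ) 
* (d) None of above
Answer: a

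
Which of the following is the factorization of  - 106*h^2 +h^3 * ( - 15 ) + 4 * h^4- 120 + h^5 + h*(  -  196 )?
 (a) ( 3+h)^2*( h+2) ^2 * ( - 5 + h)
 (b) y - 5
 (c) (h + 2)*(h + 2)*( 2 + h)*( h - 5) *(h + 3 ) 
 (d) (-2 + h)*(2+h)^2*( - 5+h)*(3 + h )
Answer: c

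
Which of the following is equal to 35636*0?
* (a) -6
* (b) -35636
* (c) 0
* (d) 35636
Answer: c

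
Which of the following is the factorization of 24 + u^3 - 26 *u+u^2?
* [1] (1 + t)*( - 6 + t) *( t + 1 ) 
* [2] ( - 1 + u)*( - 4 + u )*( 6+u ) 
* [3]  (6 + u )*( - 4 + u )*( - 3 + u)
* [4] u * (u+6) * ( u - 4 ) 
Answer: 2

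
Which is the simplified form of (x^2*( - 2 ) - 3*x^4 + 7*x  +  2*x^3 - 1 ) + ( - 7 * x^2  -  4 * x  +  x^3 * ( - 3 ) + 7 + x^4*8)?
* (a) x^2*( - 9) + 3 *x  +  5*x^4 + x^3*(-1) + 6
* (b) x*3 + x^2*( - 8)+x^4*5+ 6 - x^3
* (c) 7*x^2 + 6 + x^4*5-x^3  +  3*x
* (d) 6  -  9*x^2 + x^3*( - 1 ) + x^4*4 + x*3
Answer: a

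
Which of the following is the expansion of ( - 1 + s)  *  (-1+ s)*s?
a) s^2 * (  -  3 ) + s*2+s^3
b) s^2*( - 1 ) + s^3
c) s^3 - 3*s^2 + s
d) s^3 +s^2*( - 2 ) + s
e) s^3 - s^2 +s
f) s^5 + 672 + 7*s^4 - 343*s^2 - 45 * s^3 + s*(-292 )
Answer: d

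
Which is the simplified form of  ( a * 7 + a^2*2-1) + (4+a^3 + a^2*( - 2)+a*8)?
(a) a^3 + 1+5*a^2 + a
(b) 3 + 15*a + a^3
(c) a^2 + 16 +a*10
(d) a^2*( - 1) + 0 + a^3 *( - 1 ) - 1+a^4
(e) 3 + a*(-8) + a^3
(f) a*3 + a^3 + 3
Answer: b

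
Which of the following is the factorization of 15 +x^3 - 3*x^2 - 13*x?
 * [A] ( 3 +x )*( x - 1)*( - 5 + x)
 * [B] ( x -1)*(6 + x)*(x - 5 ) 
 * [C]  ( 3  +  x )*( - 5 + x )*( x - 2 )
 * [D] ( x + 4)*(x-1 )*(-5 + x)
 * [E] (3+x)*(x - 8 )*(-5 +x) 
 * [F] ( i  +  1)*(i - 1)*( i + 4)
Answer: A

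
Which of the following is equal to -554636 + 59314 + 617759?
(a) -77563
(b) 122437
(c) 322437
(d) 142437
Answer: b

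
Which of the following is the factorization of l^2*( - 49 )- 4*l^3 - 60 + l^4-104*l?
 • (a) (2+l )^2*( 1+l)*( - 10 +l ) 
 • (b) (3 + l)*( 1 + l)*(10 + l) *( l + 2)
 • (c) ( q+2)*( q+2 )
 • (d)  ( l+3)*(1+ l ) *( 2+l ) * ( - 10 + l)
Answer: d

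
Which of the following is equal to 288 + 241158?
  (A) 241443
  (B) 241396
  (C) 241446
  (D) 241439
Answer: C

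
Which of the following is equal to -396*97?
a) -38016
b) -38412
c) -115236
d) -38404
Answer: b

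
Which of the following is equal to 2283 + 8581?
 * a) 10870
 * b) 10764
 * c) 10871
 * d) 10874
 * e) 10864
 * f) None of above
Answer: e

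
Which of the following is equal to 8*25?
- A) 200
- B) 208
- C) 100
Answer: A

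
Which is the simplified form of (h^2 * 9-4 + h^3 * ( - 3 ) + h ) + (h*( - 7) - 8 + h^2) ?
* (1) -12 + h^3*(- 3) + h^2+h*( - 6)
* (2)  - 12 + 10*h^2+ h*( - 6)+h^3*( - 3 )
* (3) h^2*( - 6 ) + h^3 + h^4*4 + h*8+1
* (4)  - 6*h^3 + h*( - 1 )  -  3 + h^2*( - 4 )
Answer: 2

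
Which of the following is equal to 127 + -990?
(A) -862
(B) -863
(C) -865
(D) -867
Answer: B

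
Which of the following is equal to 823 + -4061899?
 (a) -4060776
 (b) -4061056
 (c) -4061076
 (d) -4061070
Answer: c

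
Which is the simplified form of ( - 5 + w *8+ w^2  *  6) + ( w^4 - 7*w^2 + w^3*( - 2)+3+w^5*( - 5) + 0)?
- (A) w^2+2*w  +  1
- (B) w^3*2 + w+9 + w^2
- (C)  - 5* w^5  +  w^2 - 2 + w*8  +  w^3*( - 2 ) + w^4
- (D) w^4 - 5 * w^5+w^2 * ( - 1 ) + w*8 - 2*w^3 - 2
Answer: D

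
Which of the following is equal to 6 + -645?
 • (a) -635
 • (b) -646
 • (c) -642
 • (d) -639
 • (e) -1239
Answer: d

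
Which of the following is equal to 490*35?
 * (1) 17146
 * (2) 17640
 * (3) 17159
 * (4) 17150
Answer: 4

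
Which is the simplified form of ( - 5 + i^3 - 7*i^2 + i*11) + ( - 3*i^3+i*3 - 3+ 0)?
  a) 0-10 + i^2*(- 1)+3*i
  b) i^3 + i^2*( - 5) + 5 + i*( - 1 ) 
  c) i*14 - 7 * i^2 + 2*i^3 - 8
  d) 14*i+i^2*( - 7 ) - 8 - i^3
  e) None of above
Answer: e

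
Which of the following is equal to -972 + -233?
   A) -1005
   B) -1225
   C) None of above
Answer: C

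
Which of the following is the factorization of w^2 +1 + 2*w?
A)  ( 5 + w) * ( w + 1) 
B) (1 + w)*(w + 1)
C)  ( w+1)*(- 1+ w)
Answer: B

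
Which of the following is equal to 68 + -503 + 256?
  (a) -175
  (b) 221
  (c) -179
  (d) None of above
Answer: c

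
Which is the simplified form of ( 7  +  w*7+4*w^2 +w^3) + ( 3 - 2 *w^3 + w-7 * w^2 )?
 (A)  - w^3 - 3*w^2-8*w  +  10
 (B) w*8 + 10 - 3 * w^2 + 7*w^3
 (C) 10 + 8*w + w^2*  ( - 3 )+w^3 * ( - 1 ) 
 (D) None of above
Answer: C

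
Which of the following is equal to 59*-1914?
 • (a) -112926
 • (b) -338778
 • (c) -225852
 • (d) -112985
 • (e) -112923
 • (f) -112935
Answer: a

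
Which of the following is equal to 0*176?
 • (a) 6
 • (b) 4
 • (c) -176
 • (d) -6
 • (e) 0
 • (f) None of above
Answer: e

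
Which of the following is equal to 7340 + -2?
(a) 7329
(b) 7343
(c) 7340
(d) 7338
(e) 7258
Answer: d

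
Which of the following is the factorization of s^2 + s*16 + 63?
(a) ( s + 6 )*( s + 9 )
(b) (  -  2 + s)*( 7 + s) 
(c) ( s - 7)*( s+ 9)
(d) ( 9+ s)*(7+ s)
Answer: d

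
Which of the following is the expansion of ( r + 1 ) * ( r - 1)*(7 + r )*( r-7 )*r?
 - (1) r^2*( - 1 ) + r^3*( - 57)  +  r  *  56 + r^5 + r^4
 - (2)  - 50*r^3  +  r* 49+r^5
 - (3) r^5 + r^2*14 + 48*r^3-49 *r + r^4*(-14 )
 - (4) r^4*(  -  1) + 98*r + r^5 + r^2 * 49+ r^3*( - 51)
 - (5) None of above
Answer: 2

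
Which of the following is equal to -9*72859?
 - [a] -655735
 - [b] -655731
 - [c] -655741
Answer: b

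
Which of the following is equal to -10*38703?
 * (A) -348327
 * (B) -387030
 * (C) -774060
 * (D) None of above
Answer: B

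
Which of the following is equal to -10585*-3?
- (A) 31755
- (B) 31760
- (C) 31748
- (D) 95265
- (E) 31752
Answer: A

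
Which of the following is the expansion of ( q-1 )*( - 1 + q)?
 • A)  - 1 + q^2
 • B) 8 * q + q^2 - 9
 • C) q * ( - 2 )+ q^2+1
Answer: C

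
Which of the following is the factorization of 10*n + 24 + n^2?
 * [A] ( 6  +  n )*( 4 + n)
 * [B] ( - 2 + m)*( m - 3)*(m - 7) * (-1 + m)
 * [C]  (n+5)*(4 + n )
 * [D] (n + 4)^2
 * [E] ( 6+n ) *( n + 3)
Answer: A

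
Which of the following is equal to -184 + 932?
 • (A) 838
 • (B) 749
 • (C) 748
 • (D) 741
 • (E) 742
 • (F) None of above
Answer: C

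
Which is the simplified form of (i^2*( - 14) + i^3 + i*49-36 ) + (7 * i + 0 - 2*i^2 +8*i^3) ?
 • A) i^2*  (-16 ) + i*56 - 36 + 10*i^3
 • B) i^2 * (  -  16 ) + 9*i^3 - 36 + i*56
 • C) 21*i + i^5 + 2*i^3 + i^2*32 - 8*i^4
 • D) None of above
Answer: B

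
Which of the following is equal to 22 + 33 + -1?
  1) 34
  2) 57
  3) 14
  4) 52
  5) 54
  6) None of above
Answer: 5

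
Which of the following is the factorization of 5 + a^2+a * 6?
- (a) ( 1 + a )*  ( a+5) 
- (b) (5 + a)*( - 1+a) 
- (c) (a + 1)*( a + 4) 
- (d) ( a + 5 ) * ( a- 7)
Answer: a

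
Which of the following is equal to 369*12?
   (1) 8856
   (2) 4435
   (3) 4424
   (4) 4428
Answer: 4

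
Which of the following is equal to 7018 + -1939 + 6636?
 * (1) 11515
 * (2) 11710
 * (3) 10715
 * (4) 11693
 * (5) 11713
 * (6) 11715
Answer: 6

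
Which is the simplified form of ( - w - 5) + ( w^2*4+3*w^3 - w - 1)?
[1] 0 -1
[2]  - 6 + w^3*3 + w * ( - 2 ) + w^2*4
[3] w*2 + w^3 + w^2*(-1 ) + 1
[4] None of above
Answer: 2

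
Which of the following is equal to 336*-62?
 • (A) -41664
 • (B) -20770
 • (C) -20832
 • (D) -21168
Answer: C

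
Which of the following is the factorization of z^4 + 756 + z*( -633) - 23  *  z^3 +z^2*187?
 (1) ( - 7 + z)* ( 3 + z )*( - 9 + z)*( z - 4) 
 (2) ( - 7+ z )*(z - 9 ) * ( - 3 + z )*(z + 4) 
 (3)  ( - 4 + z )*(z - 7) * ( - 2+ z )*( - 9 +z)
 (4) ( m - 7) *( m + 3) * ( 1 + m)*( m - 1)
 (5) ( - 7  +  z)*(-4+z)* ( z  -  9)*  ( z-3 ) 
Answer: 5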